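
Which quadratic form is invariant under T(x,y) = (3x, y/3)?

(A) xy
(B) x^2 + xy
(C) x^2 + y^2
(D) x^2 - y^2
A

T multiplies x by 3 and divides y by 3.
Substitute the transformed coordinates into each option and compare with the original:
(A) xy  ->  (3x)(y/3) = xy   [equals xy: invariant]
(B) x^2 + xy  ->  (3x)^2 + (3x)(y/3) = 9x^2 + xy   [differs from x^2 + xy: not invariant]
(C) x^2 + y^2  ->  (3x)^2 + (y/3)^2 = 9x^2 + y^2/9   [differs from x^2 + y^2: not invariant]
(D) x^2 - y^2  ->  (3x)^2 - (y/3)^2 = 9x^2 - y^2/9   [differs from x^2 - y^2: not invariant]

Only option (A), xy, is unchanged by the transformation.
The factors 3 and 1/3 cancel only in the pure product xy.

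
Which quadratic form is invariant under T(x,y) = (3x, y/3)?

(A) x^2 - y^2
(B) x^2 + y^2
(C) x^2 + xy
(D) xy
D

T multiplies x by 3 and divides y by 3.
Substitute the transformed coordinates into each option and compare with the original:
(A) x^2 - y^2  ->  (3x)^2 - (y/3)^2 = 9x^2 - y^2/9   [differs from x^2 - y^2: not invariant]
(B) x^2 + y^2  ->  (3x)^2 + (y/3)^2 = 9x^2 + y^2/9   [differs from x^2 + y^2: not invariant]
(C) x^2 + xy  ->  (3x)^2 + (3x)(y/3) = 9x^2 + xy   [differs from x^2 + xy: not invariant]
(D) xy  ->  (3x)(y/3) = xy   [equals xy: invariant]

Only option (D), xy, is unchanged by the transformation.
The factors 3 and 1/3 cancel only in the pure product xy.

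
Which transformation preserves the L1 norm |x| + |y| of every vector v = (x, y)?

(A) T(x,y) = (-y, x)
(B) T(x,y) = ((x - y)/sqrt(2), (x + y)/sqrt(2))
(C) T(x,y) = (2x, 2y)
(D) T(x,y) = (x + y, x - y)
A

A transformation preserves a norm if ||T(v)|| = ||v|| for every v; a single vector where the norm changes rules an option out.

(A) T(x,y) = (-y, x): preserves the norm -- it only permutes the coordinates and/or flips signs, which leaves |x| + |y| unchanged.
(B) T(x,y) = ((x - y)/sqrt(2), (x + y)/sqrt(2)): v = (1, 0) has norm |1| + |0| = 1, but T(v) = (sqrt(2)/2, sqrt(2)/2) has norm sqrt(2) -- not preserved.
(C) T(x,y) = (2x, 2y): v = (1, 0) has norm |1| + |0| = 1, but T(v) = (2, 0) has norm 2 -- not preserved.
(D) T(x,y) = (x + y, x - y): v = (1, 0) has norm |1| + |0| = 1, but T(v) = (1, 1) has norm 2 -- not preserved.

Therefore the answer is (A).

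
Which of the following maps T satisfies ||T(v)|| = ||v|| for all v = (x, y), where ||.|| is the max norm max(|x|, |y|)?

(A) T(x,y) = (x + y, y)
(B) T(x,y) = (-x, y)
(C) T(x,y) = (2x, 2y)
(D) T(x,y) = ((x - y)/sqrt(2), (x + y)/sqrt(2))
B

A transformation preserves a norm if ||T(v)|| = ||v|| for every v; a single vector where the norm changes rules an option out.

(A) T(x,y) = (x + y, y): v = (1, 1) has norm max(|1|, |1|) = 1, but T(v) = (2, 1) has norm 2 -- not preserved.
(B) T(x,y) = (-x, y): preserves the norm -- it only permutes the coordinates and/or flips signs, which leaves max(|x|, |y|) unchanged.
(C) T(x,y) = (2x, 2y): v = (1, 0) has norm max(|1|, |0|) = 1, but T(v) = (2, 0) has norm 2 -- not preserved.
(D) T(x,y) = ((x - y)/sqrt(2), (x + y)/sqrt(2)): v = (1, 0) has norm max(|1|, |0|) = 1, but T(v) = (sqrt(2)/2, sqrt(2)/2) has norm sqrt(2)/2 -- not preserved.

Therefore the answer is (B).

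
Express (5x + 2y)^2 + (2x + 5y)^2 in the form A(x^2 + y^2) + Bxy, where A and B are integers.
29(x^2 + y^2) + 40xy

Expanding: (5x + 2y)^2 = 25x^2 + 20xy + 4y^2
(2x + 5y)^2 = 4x^2 + 20xy + 25y^2
Sum = (25+4)(x^2+y^2) + 40xy = 29(x^2 + y^2) + 40xy
This is symmetric in x and y.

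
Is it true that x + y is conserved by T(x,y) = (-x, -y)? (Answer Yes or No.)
No

Substitute T(x,y) = (-x, -y) into the expression and compare with the original.

Original: x + y
After applying T: (-x) + (-y) = -x - y

This differs from the original x + y (difference: -2x - 2y), so the expression is NOT invariant.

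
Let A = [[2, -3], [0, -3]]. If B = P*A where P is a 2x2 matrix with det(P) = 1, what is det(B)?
-6

By the multiplicative property of determinants, det(B) = det(P*A) = det(P) * det(A) = det(A),
so the determinant is invariant under multiplication by any determinant-1 matrix; we just need det(A).

det(A) = (2)(-3) - (-3)(0) = -6 - 0 = -6

Therefore det(B) = 1 * (-6) = -6.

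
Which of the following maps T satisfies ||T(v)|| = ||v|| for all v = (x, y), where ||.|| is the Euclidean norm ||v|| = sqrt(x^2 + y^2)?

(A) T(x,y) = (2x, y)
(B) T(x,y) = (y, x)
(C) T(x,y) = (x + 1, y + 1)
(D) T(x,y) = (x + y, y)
B

A transformation preserves a norm if ||T(v)|| = ||v|| for every v; a single vector where the norm changes rules an option out.

(A) T(x,y) = (2x, y): v = (1, 0) has norm sqrt((1)^2 + (0)^2) = 1, but T(v) = (2, 0) has norm 2 -- not preserved.
(B) T(x,y) = (y, x): preserves the norm -- it is an orthogonal map (a rotation/reflection), and (y)^2 + (x)^2 simplifies to x^2 + y^2.
(C) T(x,y) = (x + 1, y + 1): v = (1, 0) has norm sqrt((1)^2 + (0)^2) = 1, but T(v) = (2, 1) has norm sqrt(5) -- not preserved.
(D) T(x,y) = (x + y, y): v = (0, 1) has norm sqrt((0)^2 + (1)^2) = 1, but T(v) = (1, 1) has norm sqrt(2) -- not preserved.

Therefore the answer is (B).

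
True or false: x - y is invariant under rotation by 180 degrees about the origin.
False

Applying rotation by 180 degrees: x' = x*cos(180 degrees) - y*sin(180 degrees) = -x, y' = x*sin(180 degrees) + y*cos(180 degrees) = -y

Substituting into x - y:
(-x) - (-y)
= -x + y

This differs from the original expression x - y, so it is NOT invariant.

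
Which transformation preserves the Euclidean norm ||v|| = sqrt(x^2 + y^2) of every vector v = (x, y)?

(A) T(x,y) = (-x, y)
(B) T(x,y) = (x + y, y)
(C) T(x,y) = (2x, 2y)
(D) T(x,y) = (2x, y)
A

A transformation preserves a norm if ||T(v)|| = ||v|| for every v; a single vector where the norm changes rules an option out.

(A) T(x,y) = (-x, y): preserves the norm -- it is an orthogonal map (a rotation/reflection), and (-x)^2 + (y)^2 simplifies to x^2 + y^2.
(B) T(x,y) = (x + y, y): v = (0, 1) has norm sqrt((0)^2 + (1)^2) = 1, but T(v) = (1, 1) has norm sqrt(2) -- not preserved.
(C) T(x,y) = (2x, 2y): v = (1, 0) has norm sqrt((1)^2 + (0)^2) = 1, but T(v) = (2, 0) has norm 2 -- not preserved.
(D) T(x,y) = (2x, y): v = (1, 0) has norm sqrt((1)^2 + (0)^2) = 1, but T(v) = (2, 0) has norm 2 -- not preserved.

Therefore the answer is (A).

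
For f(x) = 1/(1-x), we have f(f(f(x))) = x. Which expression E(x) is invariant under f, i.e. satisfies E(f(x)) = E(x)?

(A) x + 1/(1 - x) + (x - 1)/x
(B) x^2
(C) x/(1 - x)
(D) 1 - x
A

Replace x by f(x) = 1/(1 - x) in each option and simplify. As a quick numerical cross-check, also compare E(3) with E(f(3)) = E(-1/2).

(A) x + 1/(1 - x) + (x - 1)/x  ->  (1/(1 - x)) + 1/(1 - (1/(1 - x))) + ((1/(1 - x)) - 1)/(1/(1 - x)), which simplifies back to x + 1/(1 - x) + (x - 1)/x; check: E(3) = 19/6, E(-1/2) = 19/6.   [invariant]
(B) x^2  ->  (1/(1 - x))^2 = (x - 1)^(-2); check: E(3) = 9 but E(-1/2) = 1/4.   [not invariant]
(C) x/(1 - x)  ->  (1/(1 - x))/(1 - (1/(1 - x))) = -1/x; check: E(3) = -3/2 but E(-1/2) = -1/3.   [not invariant]
(D) 1 - x  ->  1 - (1/(1 - x)) = x/(x - 1); check: E(3) = -2 but E(-1/2) = 3/2.   [not invariant]

Only (A) is unchanged. Indeed f(f(x)) = 1/(1 - 1/(1-x)) = (1-x)/(-x) = (x-1)/x, so E(x) = x + f(x) + f(f(x)) is the sum over the whole 3-cycle; applying f just permutes the three terms cyclically (x -> f(x) -> f(f(x)) -> x), leaving the sum unchanged.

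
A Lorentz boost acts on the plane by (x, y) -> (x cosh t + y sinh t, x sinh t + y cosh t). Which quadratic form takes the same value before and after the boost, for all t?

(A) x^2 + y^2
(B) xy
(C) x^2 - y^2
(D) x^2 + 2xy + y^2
C

Write x' = x cosh t + y sinh t, y' = x sinh t + y cosh t and substitute into each option:
(A) x^2 + y^2: (x cosh t + y sinh t)^2 + (x sinh t + y cosh t)^2 = (x^2 + y^2)(cosh^2 t + sinh^2 t) + 4xy sinh t cosh t = (x^2 + y^2) cosh 2t + 2xy sinh 2t   [not invariant for t != 0]
(B) xy: (x cosh t + y sinh t)(x sinh t + y cosh t) = xy(cosh^2 t + sinh^2 t) + (x^2 + y^2) sinh t cosh t = xy cosh 2t + (x^2 + y^2)(sinh 2t)/2   [not invariant for t != 0]
(C) x^2 - y^2: (x cosh t + y sinh t)^2 - (x sinh t + y cosh t)^2 = x^2(cosh^2 t - sinh^2 t) + 2xy(cosh t sinh t - sinh t cosh t) + y^2(sinh^2 t - cosh^2 t) = x^2 - y^2   [invariant, using cosh^2 t - sinh^2 t = 1]
(D) x^2 + 2xy + y^2: (x' + y')^2 with x' + y' = (x + y)(cosh t + sinh t) = (x + y)e^t, so it becomes (x + y)^2 e^(2t)   [not invariant for t != 0]

Only (C) x^2 - y^2 is unchanged; it is the Minkowski form preserved by Lorentz boosts, just as x^2 + y^2 is preserved by ordinary rotations.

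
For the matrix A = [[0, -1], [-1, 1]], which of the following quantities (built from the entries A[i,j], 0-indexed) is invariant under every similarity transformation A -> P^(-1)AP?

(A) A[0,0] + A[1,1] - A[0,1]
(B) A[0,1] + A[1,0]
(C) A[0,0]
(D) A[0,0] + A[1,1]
D

A[0,0] + A[1,1] is the trace of A. By the cyclic property of the trace, tr(P^(-1)AP) = tr(APP^(-1)) = tr(A), so it is the same for every matrix similar to A.

The other combinations are not similarity invariants. For example, take P = [[1, -1], [0, 1]] (det P = 1), so P^(-1) = [[1, 1], [0, 1]] and
B = P^(-1)AP = [[-1, 1], [-1, 2]].
Evaluating each option on A and on B:
(A) A[0,0] + A[1,1] - A[0,1]: 2 for A, 0 for B -> changes
(B) A[0,1] + A[1,0]: -2 for A, 0 for B -> changes
(C) A[0,0]: 0 for A, -1 for B -> changes
(D) A[0,0] + A[1,1]: 1 for A, 1 for B -> unchanged

Only (D) A[0,0] + A[1,1] = 1 survives (and it does so for every P, not just this one), so it is the invariant.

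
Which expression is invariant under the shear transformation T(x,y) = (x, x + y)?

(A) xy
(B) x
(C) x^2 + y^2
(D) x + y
B

Under the shear T(x,y) = (x, x + y):
Substitute the transformed coordinates into each option and compare with the original:
(A) xy  ->  (x)(x + y) = x^2 + xy   [differs from xy: not invariant]
(B) x  ->  (x) = x   [equals x: invariant]
(C) x^2 + y^2  ->  (x)^2 + (x + y)^2 = 2x^2 + 2xy + y^2   [differs from x^2 + y^2: not invariant]
(D) x + y  ->  (x) + (x + y) = 2x + y   [differs from x + y: not invariant]

Only option (B), x, is unchanged by the transformation.
A vertical shear moves points parallel to the y-axis, so the x-coordinate (and any function of x alone) is unchanged.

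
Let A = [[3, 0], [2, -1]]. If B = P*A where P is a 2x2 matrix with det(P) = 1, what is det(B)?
-3

By the multiplicative property of determinants, det(B) = det(P*A) = det(P) * det(A) = det(A),
so the determinant is invariant under multiplication by any determinant-1 matrix; we just need det(A).

det(A) = (3)(-1) - (0)(2) = -3 - 0 = -3

Therefore det(B) = 1 * (-3) = -3.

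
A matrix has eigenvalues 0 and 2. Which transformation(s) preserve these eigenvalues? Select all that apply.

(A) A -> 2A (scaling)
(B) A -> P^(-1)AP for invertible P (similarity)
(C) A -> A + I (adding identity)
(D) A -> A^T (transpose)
B and D

Eigenvalues are preserved by:
1. Similarity transformations: A -> P^(-1)AP (same characteristic polynomial)
2. Transpose: A^T has the same eigenvalues as A

Eigenvalues are NOT preserved by:
- Adding identity: eigenvalues become 0+1, 2+1
- Scaling: eigenvalues become 0, 4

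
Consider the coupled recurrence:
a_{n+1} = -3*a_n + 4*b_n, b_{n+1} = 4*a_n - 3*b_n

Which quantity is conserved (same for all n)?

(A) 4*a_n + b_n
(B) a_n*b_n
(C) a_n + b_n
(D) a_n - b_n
C

Replace a_n by a_{n+1} = -3*a_n + 4*b_n and b_n by b_{n+1} = 4*a_n - 3*b_n in each option and simplify:
(A) 4*a_n + b_n  ->  4*(-3*a_n + 4*b_n) + (4*a_n - 3*b_n) = -8*a_n + 13*b_n   [not conserved]
(B) a_n*b_n  ->  (-3*a_n + 4*b_n)*(4*a_n - 3*b_n) = -12*a_n^2 + 25*a_n*b_n - 12*b_n^2   [not conserved]
(C) a_n + b_n  ->  (-3*a_n + 4*b_n) + (4*a_n - 3*b_n) = a_n + b_n   [conserved]
(D) a_n - b_n  ->  (-3*a_n + 4*b_n) - (4*a_n - 3*b_n) = -7*a_n + 7*b_n   [not conserved]

Only (C) a_n + b_n returns to itself after one step, so it is the conserved quantity.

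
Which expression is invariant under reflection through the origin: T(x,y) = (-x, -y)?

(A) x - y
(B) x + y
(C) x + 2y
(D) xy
D

The map is reflection through the origin: T(x,y) = (-x, -y).
Substitute the transformed coordinates into each option and compare with the original:
(A) x - y  ->  (-x) - (-y) = -x + y   [differs from x - y: not invariant]
(B) x + y  ->  (-x) + (-y) = -x - y   [differs from x + y: not invariant]
(C) x + 2y  ->  (-x) + 2(-y) = -x - 2y   [differs from x + 2y: not invariant]
(D) xy  ->  (-x)(-y) = xy   [equals xy: invariant]

Only option (D), xy, is unchanged by the transformation.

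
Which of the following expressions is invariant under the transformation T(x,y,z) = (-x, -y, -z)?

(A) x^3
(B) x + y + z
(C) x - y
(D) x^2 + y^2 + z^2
D

Apply T(x,y,z) = (-x, -y, -z) to each option, i.e. replace (x, y, z) by the transformed coordinates.
Substitute the transformed coordinates into each option and compare with the original:
(A) x^3  ->  (-x)^3 = -x^3   [differs from x^3: not invariant]
(B) x + y + z  ->  (-x) + (-y) + (-z) = -x - y - z   [differs from x + y + z: not invariant]
(C) x - y  ->  (-x) - (-y) = -x + y   [differs from x - y: not invariant]
(D) x^2 + y^2 + z^2  ->  (-x)^2 + (-y)^2 + (-z)^2 = x^2 + y^2 + z^2   [equals x^2 + y^2 + z^2: invariant]

Only option (D), x^2 + y^2 + z^2, is unchanged by the transformation.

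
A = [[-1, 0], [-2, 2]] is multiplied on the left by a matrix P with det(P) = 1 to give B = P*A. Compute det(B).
-2

By the multiplicative property of determinants, det(B) = det(P*A) = det(P) * det(A) = det(A),
so the determinant is invariant under multiplication by any determinant-1 matrix; we just need det(A).

det(A) = (-1)(2) - (0)(-2) = -2 - 0 = -2

Therefore det(B) = 1 * (-2) = -2.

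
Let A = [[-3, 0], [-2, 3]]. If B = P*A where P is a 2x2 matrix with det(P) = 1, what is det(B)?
-9

By the multiplicative property of determinants, det(B) = det(P*A) = det(P) * det(A) = det(A),
so the determinant is invariant under multiplication by any determinant-1 matrix; we just need det(A).

det(A) = (-3)(3) - (0)(-2) = -9 - 0 = -9

Therefore det(B) = 1 * (-9) = -9.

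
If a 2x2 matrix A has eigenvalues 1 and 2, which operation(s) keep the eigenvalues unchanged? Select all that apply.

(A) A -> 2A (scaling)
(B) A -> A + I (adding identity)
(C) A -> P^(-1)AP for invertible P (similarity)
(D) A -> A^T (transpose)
C and D

Eigenvalues are preserved by:
1. Similarity transformations: A -> P^(-1)AP (same characteristic polynomial)
2. Transpose: A^T has the same eigenvalues as A

Eigenvalues are NOT preserved by:
- Adding identity: eigenvalues become 1+1, 2+1
- Scaling: eigenvalues become 2, 4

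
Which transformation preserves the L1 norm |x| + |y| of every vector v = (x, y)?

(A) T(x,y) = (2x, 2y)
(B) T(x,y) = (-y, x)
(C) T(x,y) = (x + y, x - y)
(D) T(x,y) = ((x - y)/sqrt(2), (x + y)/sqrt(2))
B

A transformation preserves a norm if ||T(v)|| = ||v|| for every v; a single vector where the norm changes rules an option out.

(A) T(x,y) = (2x, 2y): v = (1, 0) has norm |1| + |0| = 1, but T(v) = (2, 0) has norm 2 -- not preserved.
(B) T(x,y) = (-y, x): preserves the norm -- it only permutes the coordinates and/or flips signs, which leaves |x| + |y| unchanged.
(C) T(x,y) = (x + y, x - y): v = (1, 0) has norm |1| + |0| = 1, but T(v) = (1, 1) has norm 2 -- not preserved.
(D) T(x,y) = ((x - y)/sqrt(2), (x + y)/sqrt(2)): v = (1, 0) has norm |1| + |0| = 1, but T(v) = (sqrt(2)/2, sqrt(2)/2) has norm sqrt(2) -- not preserved.

Therefore the answer is (B).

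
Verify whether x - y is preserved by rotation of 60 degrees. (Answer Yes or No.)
No

Applying rotation by 60 degrees: x' = x*cos(60 degrees) - y*sin(60 degrees) = x/2 - sqrt(3)y/2, y' = x*sin(60 degrees) + y*cos(60 degrees) = sqrt(3)x/2 + y/2

Substituting into x - y:
(x/2 - sqrt(3)y/2) - (sqrt(3)x/2 + y/2)
= -sqrt(3)x/2 + x/2 - sqrt(3)y/2 - y/2

This differs from the original expression x - y, so it is NOT invariant.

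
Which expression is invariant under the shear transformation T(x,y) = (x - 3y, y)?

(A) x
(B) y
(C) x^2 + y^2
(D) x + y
B

Under the shear T(x,y) = (x - 3y, y):
Substitute the transformed coordinates into each option and compare with the original:
(A) x  ->  (x - 3y) = x - 3y   [differs from x: not invariant]
(B) y  ->  (y) = y   [equals y: invariant]
(C) x^2 + y^2  ->  (x - 3y)^2 + (y)^2 = x^2 - 6xy + 10y^2   [differs from x^2 + y^2: not invariant]
(D) x + y  ->  (x - 3y) + (y) = x - 2y   [differs from x + y: not invariant]

Only option (B), y, is unchanged by the transformation.
A horizontal shear moves points parallel to the x-axis, so the y-coordinate (and any function of y alone) is unchanged.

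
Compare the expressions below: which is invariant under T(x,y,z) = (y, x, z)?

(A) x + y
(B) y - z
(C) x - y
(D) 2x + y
A

Apply T(x,y,z) = (y, x, z) to each option, i.e. replace (x, y, z) by the transformed coordinates.
Substitute the transformed coordinates into each option and compare with the original:
(A) x + y  ->  (y) + (x) = x + y   [equals x + y: invariant]
(B) y - z  ->  (x) - (z) = x - z   [differs from y - z: not invariant]
(C) x - y  ->  (y) - (x) = -x + y   [differs from x - y: not invariant]
(D) 2x + y  ->  2(y) + (x) = x + 2y   [differs from 2x + y: not invariant]

Only option (A), x + y, is unchanged by the transformation.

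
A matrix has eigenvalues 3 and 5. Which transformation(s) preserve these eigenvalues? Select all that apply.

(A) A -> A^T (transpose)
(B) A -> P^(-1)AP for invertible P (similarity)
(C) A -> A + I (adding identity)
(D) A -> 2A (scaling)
A and B

Eigenvalues are preserved by:
1. Similarity transformations: A -> P^(-1)AP (same characteristic polynomial)
2. Transpose: A^T has the same eigenvalues as A

Eigenvalues are NOT preserved by:
- Adding identity: eigenvalues become 3+1, 5+1
- Scaling: eigenvalues become 6, 10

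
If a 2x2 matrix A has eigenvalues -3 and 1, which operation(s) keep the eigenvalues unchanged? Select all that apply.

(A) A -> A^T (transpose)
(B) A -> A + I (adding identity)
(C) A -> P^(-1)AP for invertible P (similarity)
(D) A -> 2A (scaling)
A and C

Eigenvalues are preserved by:
1. Similarity transformations: A -> P^(-1)AP (same characteristic polynomial)
2. Transpose: A^T has the same eigenvalues as A

Eigenvalues are NOT preserved by:
- Adding identity: eigenvalues become -3+1, 1+1
- Scaling: eigenvalues become -6, 2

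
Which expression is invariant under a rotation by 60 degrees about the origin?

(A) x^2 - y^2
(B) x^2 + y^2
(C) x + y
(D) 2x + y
B

A rotation by 60 degrees sends (x, y) to (x/2 - sqrt(3)y/2, sqrt(3)x/2 + y/2).
Substitute the transformed coordinates into each option and compare with the original:
(A) x^2 - y^2  ->  (x/2 - sqrt(3)y/2)^2 - (sqrt(3)x/2 + y/2)^2 = -x^2/2 - sqrt(3)xy + y^2/2   [differs from x^2 - y^2: not invariant]
(B) x^2 + y^2  ->  (x/2 - sqrt(3)y/2)^2 + (sqrt(3)x/2 + y/2)^2 = x^2 + y^2   [equals x^2 + y^2: invariant]
(C) x + y  ->  (x/2 - sqrt(3)y/2) + (sqrt(3)x/2 + y/2) = x/2 + sqrt(3)x/2 - sqrt(3)y/2 + y/2   [differs from x + y: not invariant]
(D) 2x + y  ->  2(x/2 - sqrt(3)y/2) + (sqrt(3)x/2 + y/2) = sqrt(3)x/2 + x - sqrt(3)y + y/2   [differs from 2x + y: not invariant]

Only option (B), x^2 + y^2, is unchanged by the transformation.
Geometrically, x^2 + y^2 is the squared distance from the origin, which every rotation about the origin preserves.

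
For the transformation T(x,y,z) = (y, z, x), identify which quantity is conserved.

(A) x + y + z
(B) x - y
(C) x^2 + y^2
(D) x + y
A

Apply T(x,y,z) = (y, z, x) to each option, i.e. replace (x, y, z) by the transformed coordinates.
Substitute the transformed coordinates into each option and compare with the original:
(A) x + y + z  ->  (y) + (z) + (x) = x + y + z   [equals x + y + z: invariant]
(B) x - y  ->  (y) - (z) = y - z   [differs from x - y: not invariant]
(C) x^2 + y^2  ->  (y)^2 + (z)^2 = y^2 + z^2   [differs from x^2 + y^2: not invariant]
(D) x + y  ->  (y) + (z) = y + z   [differs from x + y: not invariant]

Only option (A), x + y + z, is unchanged by the transformation.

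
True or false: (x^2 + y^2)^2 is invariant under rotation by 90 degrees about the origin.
True

Applying rotation by 90 degrees: x' = x*cos(90 degrees) - y*sin(90 degrees) = -y, y' = x*sin(90 degrees) + y*cos(90 degrees) = x

Substituting into (x^2 + y^2)^2:
((-y)^2 + (x)^2)^2
= x^4 + 2x^2y^2 + y^4 = (x^2 + y^2)^2

This equals the original expression (x^2 + y^2)^2, so it IS invariant.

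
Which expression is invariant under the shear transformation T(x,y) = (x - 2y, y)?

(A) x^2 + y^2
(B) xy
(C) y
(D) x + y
C

Under the shear T(x,y) = (x - 2y, y):
Substitute the transformed coordinates into each option and compare with the original:
(A) x^2 + y^2  ->  (x - 2y)^2 + (y)^2 = x^2 - 4xy + 5y^2   [differs from x^2 + y^2: not invariant]
(B) xy  ->  (x - 2y)(y) = xy - 2y^2   [differs from xy: not invariant]
(C) y  ->  (y) = y   [equals y: invariant]
(D) x + y  ->  (x - 2y) + (y) = x - y   [differs from x + y: not invariant]

Only option (C), y, is unchanged by the transformation.
A horizontal shear moves points parallel to the x-axis, so the y-coordinate (and any function of y alone) is unchanged.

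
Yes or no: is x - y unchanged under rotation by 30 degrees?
No

Applying rotation by 30 degrees: x' = x*cos(30 degrees) - y*sin(30 degrees) = sqrt(3)x/2 - y/2, y' = x*sin(30 degrees) + y*cos(30 degrees) = x/2 + sqrt(3)y/2

Substituting into x - y:
(sqrt(3)x/2 - y/2) - (x/2 + sqrt(3)y/2)
= -x/2 + sqrt(3)x/2 - sqrt(3)y/2 - y/2

This differs from the original expression x - y, so it is NOT invariant.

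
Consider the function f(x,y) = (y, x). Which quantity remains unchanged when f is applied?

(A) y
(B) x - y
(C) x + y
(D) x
C

For f(x,y) = (y, x):
After applying f: x' = y, y' = x. So x' + y' = y + x = x + y.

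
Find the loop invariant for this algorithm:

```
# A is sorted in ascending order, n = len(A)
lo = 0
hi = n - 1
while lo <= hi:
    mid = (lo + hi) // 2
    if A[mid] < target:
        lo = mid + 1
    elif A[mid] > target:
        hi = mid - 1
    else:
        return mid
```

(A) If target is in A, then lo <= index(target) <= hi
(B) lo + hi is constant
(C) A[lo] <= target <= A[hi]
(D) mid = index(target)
A

A loop invariant must hold before the first iteration and be re-established by every execution of the body.

(A) If target is in A, then lo <= index(target) <= hi: Before the loop [lo, hi] = [0, n-1] covers every index. When A[mid] < target, sortedness puts target strictly to the right of mid, so setting lo = mid + 1 keeps index(target) in [lo, hi]; symmetrically for hi = mid - 1. Hence 'if target is in A then lo <= index(target) <= hi' holds after every iteration, and when lo > hi it proves target is absent.

The other options fail:
(B) lo + hi is constant: each iteration moves exactly one of lo, hi, so lo + hi changes (e.g. 0 + (n-1) becomes (mid+1) + (n-1)).
(C) A[lo] <= target <= A[hi]: fails when target is not in A (e.g. target < A[0] already violates it before the loop), so it is not maintained in general.
(D) mid = index(target): mid is just the current probe; it equals index(target) only on the iteration that returns.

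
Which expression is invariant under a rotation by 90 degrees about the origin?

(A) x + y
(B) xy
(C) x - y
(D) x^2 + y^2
D

A rotation by 90 degrees sends (x, y) to (-y, x).
Substitute the transformed coordinates into each option and compare with the original:
(A) x + y  ->  (-y) + (x) = x - y   [differs from x + y: not invariant]
(B) xy  ->  (-y)(x) = -xy   [differs from xy: not invariant]
(C) x - y  ->  (-y) - (x) = -x - y   [differs from x - y: not invariant]
(D) x^2 + y^2  ->  (-y)^2 + (x)^2 = x^2 + y^2   [equals x^2 + y^2: invariant]

Only option (D), x^2 + y^2, is unchanged by the transformation.
Geometrically, x^2 + y^2 is the squared distance from the origin, which every rotation about the origin preserves.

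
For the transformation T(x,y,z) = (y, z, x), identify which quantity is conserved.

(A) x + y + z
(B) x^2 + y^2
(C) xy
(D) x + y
A

Apply T(x,y,z) = (y, z, x) to each option, i.e. replace (x, y, z) by the transformed coordinates.
Substitute the transformed coordinates into each option and compare with the original:
(A) x + y + z  ->  (y) + (z) + (x) = x + y + z   [equals x + y + z: invariant]
(B) x^2 + y^2  ->  (y)^2 + (z)^2 = y^2 + z^2   [differs from x^2 + y^2: not invariant]
(C) xy  ->  (y)(z) = yz   [differs from xy: not invariant]
(D) x + y  ->  (y) + (z) = y + z   [differs from x + y: not invariant]

Only option (A), x + y + z, is unchanged by the transformation.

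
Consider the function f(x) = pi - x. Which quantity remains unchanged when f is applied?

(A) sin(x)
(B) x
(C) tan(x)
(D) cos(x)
A

For f(x) = pi - x:
sin(pi - x) = sin(x), so sine is invariant under this transformation.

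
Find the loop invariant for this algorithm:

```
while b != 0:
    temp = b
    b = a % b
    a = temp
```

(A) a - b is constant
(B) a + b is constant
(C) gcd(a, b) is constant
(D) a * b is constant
C

A loop invariant must hold before the first iteration and be re-established by every execution of the body.

(C) gcd(a, b) is constant: One iteration replaces (a, b) by (b, a mod b). Since a mod b = a - q*b for an integer q, any common divisor of a and b divides b and a mod b, and conversely; hence gcd(b, a mod b) = gcd(a, b). For instance (26, 5) -> (5, 1) keeps gcd = 1. At exit b = 0 and a = gcd of the original inputs.

The other options fail:
(A) a - b is constant: e.g. (a, b) = (26, 5) -> (5, 1): the difference goes from 21 to 4.
(B) a + b is constant: e.g. (a, b) = (26, 5) -> (5, 1): the sum goes from 31 to 6.
(D) a * b is constant: e.g. (a, b) = (26, 5) -> (5, 1): the product goes from 130 to 5.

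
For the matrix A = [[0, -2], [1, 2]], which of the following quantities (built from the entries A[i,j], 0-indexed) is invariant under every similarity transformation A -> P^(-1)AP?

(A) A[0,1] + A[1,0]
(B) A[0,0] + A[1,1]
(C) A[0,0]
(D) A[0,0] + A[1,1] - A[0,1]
B

A[0,0] + A[1,1] is the trace of A. By the cyclic property of the trace, tr(P^(-1)AP) = tr(APP^(-1)) = tr(A), so it is the same for every matrix similar to A.

The other combinations are not similarity invariants. For example, take P = [[1, -1], [0, 1]] (det P = 1), so P^(-1) = [[1, 1], [0, 1]] and
B = P^(-1)AP = [[1, -1], [1, 1]].
Evaluating each option on A and on B:
(A) A[0,1] + A[1,0]: -1 for A, 0 for B -> changes
(B) A[0,0] + A[1,1]: 2 for A, 2 for B -> unchanged
(C) A[0,0]: 0 for A, 1 for B -> changes
(D) A[0,0] + A[1,1] - A[0,1]: 4 for A, 3 for B -> changes

Only (B) A[0,0] + A[1,1] = 2 survives (and it does so for every P, not just this one), so it is the invariant.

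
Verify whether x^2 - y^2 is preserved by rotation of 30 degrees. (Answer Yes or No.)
No

Applying rotation by 30 degrees: x' = x*cos(30 degrees) - y*sin(30 degrees) = sqrt(3)x/2 - y/2, y' = x*sin(30 degrees) + y*cos(30 degrees) = x/2 + sqrt(3)y/2

Substituting into x^2 - y^2:
(sqrt(3)x/2 - y/2)^2 - (x/2 + sqrt(3)y/2)^2
= x^2/2 - sqrt(3)xy - y^2/2

This differs from the original expression x^2 - y^2, so it is NOT invariant.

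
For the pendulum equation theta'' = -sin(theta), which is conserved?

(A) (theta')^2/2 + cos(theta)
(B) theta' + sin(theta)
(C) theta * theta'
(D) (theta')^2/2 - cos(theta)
D

A first integral I satisfies dI/dt = 0 along every solution. Differentiate each option and use the equation of motion:
(A) d/dt[(theta')^2/2 + cos(theta)] = theta' theta'' - sin(theta) theta' = -2 theta' sin(theta), not identically 0
(B) d/dt[theta' + sin(theta)] = theta'' + cos(theta) theta' = -sin(theta) + theta' cos(theta), not identically 0
(C) d/dt[theta * theta'] = (theta')^2 + theta theta'' = (theta')^2 - theta sin(theta), not identically 0
(D) d/dt[(theta')^2/2 - cos(theta)] = theta' theta'' + sin(theta) theta' = theta'(-sin(theta)) + theta' sin(theta) = 0

Only (D) has zero time-derivative. This is the total energy: kinetic (theta')^2/2 plus potential -cos(theta).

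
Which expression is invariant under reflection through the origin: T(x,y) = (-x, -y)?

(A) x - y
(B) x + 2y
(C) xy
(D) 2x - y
C

The map is reflection through the origin: T(x,y) = (-x, -y).
Substitute the transformed coordinates into each option and compare with the original:
(A) x - y  ->  (-x) - (-y) = -x + y   [differs from x - y: not invariant]
(B) x + 2y  ->  (-x) + 2(-y) = -x - 2y   [differs from x + 2y: not invariant]
(C) xy  ->  (-x)(-y) = xy   [equals xy: invariant]
(D) 2x - y  ->  2(-x) - (-y) = -2x + y   [differs from 2x - y: not invariant]

Only option (C), xy, is unchanged by the transformation.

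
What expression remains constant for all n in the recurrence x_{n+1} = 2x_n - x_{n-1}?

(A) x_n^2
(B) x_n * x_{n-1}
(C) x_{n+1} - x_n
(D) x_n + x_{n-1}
C

For the recurrence x_{n+1} = 2x_n - x_{n-1}:

If x_{n+1} = 2x_n - x_{n-1}, then:
x_{n+1} - x_n = x_n - x_{n-1}
The first difference is constant throughout the sequence.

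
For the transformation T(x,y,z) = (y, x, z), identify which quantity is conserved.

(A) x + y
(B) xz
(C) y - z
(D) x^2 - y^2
A

Apply T(x,y,z) = (y, x, z) to each option, i.e. replace (x, y, z) by the transformed coordinates.
Substitute the transformed coordinates into each option and compare with the original:
(A) x + y  ->  (y) + (x) = x + y   [equals x + y: invariant]
(B) xz  ->  (y)(z) = yz   [differs from xz: not invariant]
(C) y - z  ->  (x) - (z) = x - z   [differs from y - z: not invariant]
(D) x^2 - y^2  ->  (y)^2 - (x)^2 = -x^2 + y^2   [differs from x^2 - y^2: not invariant]

Only option (A), x + y, is unchanged by the transformation.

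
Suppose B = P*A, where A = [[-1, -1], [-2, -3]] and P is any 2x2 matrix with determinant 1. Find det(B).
1

By the multiplicative property of determinants, det(B) = det(P*A) = det(P) * det(A) = det(A),
so the determinant is invariant under multiplication by any determinant-1 matrix; we just need det(A).

det(A) = (-1)(-3) - (-1)(-2) = 3 - 2 = 1

Therefore det(B) = 1 * 1 = 1.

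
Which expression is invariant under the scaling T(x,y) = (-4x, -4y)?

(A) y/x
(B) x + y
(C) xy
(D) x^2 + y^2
A

Under the uniform scaling T(x,y) = (-4x, -4y):
Substitute the transformed coordinates into each option and compare with the original:
(A) y/x  ->  (-4y)/(-4x) = y/x   [equals y/x: invariant]
(B) x + y  ->  (-4x) + (-4y) = -4x - 4y   [differs from x + y: not invariant]
(C) xy  ->  (-4x)(-4y) = 16xy   [differs from xy: not invariant]
(D) x^2 + y^2  ->  (-4x)^2 + (-4y)^2 = 16x^2 + 16y^2   [differs from x^2 + y^2: not invariant]

Only option (A), y/x, is unchanged by the transformation.
The common factor -4 cancels in a ratio of coordinates, while sums, products and sums of squares pick up factors of -4 or 16.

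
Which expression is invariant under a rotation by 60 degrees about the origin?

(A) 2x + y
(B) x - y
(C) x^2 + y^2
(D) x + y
C

A rotation by 60 degrees sends (x, y) to (x/2 - sqrt(3)y/2, sqrt(3)x/2 + y/2).
Substitute the transformed coordinates into each option and compare with the original:
(A) 2x + y  ->  2(x/2 - sqrt(3)y/2) + (sqrt(3)x/2 + y/2) = sqrt(3)x/2 + x - sqrt(3)y + y/2   [differs from 2x + y: not invariant]
(B) x - y  ->  (x/2 - sqrt(3)y/2) - (sqrt(3)x/2 + y/2) = -sqrt(3)x/2 + x/2 - sqrt(3)y/2 - y/2   [differs from x - y: not invariant]
(C) x^2 + y^2  ->  (x/2 - sqrt(3)y/2)^2 + (sqrt(3)x/2 + y/2)^2 = x^2 + y^2   [equals x^2 + y^2: invariant]
(D) x + y  ->  (x/2 - sqrt(3)y/2) + (sqrt(3)x/2 + y/2) = x/2 + sqrt(3)x/2 - sqrt(3)y/2 + y/2   [differs from x + y: not invariant]

Only option (C), x^2 + y^2, is unchanged by the transformation.
Geometrically, x^2 + y^2 is the squared distance from the origin, which every rotation about the origin preserves.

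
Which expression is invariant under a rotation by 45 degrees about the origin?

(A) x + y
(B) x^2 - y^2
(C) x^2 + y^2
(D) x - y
C

A rotation by 45 degrees sends (x, y) to (sqrt(2)x/2 - sqrt(2)y/2, sqrt(2)x/2 + sqrt(2)y/2).
Substitute the transformed coordinates into each option and compare with the original:
(A) x + y  ->  (sqrt(2)x/2 - sqrt(2)y/2) + (sqrt(2)x/2 + sqrt(2)y/2) = sqrt(2)x   [differs from x + y: not invariant]
(B) x^2 - y^2  ->  (sqrt(2)x/2 - sqrt(2)y/2)^2 - (sqrt(2)x/2 + sqrt(2)y/2)^2 = -2xy   [differs from x^2 - y^2: not invariant]
(C) x^2 + y^2  ->  (sqrt(2)x/2 - sqrt(2)y/2)^2 + (sqrt(2)x/2 + sqrt(2)y/2)^2 = x^2 + y^2   [equals x^2 + y^2: invariant]
(D) x - y  ->  (sqrt(2)x/2 - sqrt(2)y/2) - (sqrt(2)x/2 + sqrt(2)y/2) = -sqrt(2)y   [differs from x - y: not invariant]

Only option (C), x^2 + y^2, is unchanged by the transformation.
Geometrically, x^2 + y^2 is the squared distance from the origin, which every rotation about the origin preserves.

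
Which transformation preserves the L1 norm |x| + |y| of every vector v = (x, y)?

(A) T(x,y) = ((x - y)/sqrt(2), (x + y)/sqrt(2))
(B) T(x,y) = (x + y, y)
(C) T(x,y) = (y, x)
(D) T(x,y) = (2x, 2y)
C

A transformation preserves a norm if ||T(v)|| = ||v|| for every v; a single vector where the norm changes rules an option out.

(A) T(x,y) = ((x - y)/sqrt(2), (x + y)/sqrt(2)): v = (1, 0) has norm |1| + |0| = 1, but T(v) = (sqrt(2)/2, sqrt(2)/2) has norm sqrt(2) -- not preserved.
(B) T(x,y) = (x + y, y): v = (0, 1) has norm |0| + |1| = 1, but T(v) = (1, 1) has norm 2 -- not preserved.
(C) T(x,y) = (y, x): preserves the norm -- it only permutes the coordinates and/or flips signs, which leaves |x| + |y| unchanged.
(D) T(x,y) = (2x, 2y): v = (1, 0) has norm |1| + |0| = 1, but T(v) = (2, 0) has norm 2 -- not preserved.

Therefore the answer is (C).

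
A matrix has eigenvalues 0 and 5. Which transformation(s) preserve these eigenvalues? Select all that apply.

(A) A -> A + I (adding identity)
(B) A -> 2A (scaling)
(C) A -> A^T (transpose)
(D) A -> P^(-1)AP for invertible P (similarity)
C and D

Eigenvalues are preserved by:
1. Similarity transformations: A -> P^(-1)AP (same characteristic polynomial)
2. Transpose: A^T has the same eigenvalues as A

Eigenvalues are NOT preserved by:
- Adding identity: eigenvalues become 0+1, 5+1
- Scaling: eigenvalues become 0, 10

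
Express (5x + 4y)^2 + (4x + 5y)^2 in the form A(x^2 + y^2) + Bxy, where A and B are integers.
41(x^2 + y^2) + 80xy

Expanding: (5x + 4y)^2 = 25x^2 + 40xy + 16y^2
(4x + 5y)^2 = 16x^2 + 40xy + 25y^2
Sum = (25+16)(x^2+y^2) + 80xy = 41(x^2 + y^2) + 80xy
This is symmetric in x and y.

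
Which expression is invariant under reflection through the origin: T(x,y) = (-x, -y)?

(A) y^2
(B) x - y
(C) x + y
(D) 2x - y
A

The map is reflection through the origin: T(x,y) = (-x, -y).
Substitute the transformed coordinates into each option and compare with the original:
(A) y^2  ->  (-y)^2 = y^2   [equals y^2: invariant]
(B) x - y  ->  (-x) - (-y) = -x + y   [differs from x - y: not invariant]
(C) x + y  ->  (-x) + (-y) = -x - y   [differs from x + y: not invariant]
(D) 2x - y  ->  2(-x) - (-y) = -2x + y   [differs from 2x - y: not invariant]

Only option (A), y^2, is unchanged by the transformation.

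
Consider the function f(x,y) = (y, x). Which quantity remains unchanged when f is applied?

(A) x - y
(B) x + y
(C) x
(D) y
B

For f(x,y) = (y, x):
After applying f: x' = y, y' = x. So x' + y' = y + x = x + y.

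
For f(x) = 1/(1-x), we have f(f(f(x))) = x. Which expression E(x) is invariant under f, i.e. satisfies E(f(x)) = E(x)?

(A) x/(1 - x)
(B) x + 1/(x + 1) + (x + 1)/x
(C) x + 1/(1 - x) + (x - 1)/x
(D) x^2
C

Replace x by f(x) = 1/(1 - x) in each option and simplify. As a quick numerical cross-check, also compare E(3) with E(f(3)) = E(-1/2).

(A) x/(1 - x)  ->  (1/(1 - x))/(1 - (1/(1 - x))) = -1/x; check: E(3) = -3/2 but E(-1/2) = -1/3.   [not invariant]
(B) x + 1/(x + 1) + (x + 1)/x  ->  (1/(1 - x)) + 1/((1/(1 - x)) + 1) + ((1/(1 - x)) + 1)/(1/(1 - x)) = (-x^3 + 6x^2 - 11x + 7)/(x^2 - 3x + 2); check: E(3) = 55/12 but E(-1/2) = 1/2.   [not invariant]
(C) x + 1/(1 - x) + (x - 1)/x  ->  (1/(1 - x)) + 1/(1 - (1/(1 - x))) + ((1/(1 - x)) - 1)/(1/(1 - x)), which simplifies back to x + 1/(1 - x) + (x - 1)/x; check: E(3) = 19/6, E(-1/2) = 19/6.   [invariant]
(D) x^2  ->  (1/(1 - x))^2 = (x - 1)^(-2); check: E(3) = 9 but E(-1/2) = 1/4.   [not invariant]

Only (C) is unchanged. Indeed f(f(x)) = 1/(1 - 1/(1-x)) = (1-x)/(-x) = (x-1)/x, so E(x) = x + f(x) + f(f(x)) is the sum over the whole 3-cycle; applying f just permutes the three terms cyclically (x -> f(x) -> f(f(x)) -> x), leaving the sum unchanged.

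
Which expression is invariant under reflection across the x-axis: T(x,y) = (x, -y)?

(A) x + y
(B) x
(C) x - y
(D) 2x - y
B

The map is reflection across the x-axis: T(x,y) = (x, -y).
Substitute the transformed coordinates into each option and compare with the original:
(A) x + y  ->  (x) + (-y) = x - y   [differs from x + y: not invariant]
(B) x  ->  (x) = x   [equals x: invariant]
(C) x - y  ->  (x) - (-y) = x + y   [differs from x - y: not invariant]
(D) 2x - y  ->  2(x) - (-y) = 2x + y   [differs from 2x - y: not invariant]

Only option (B), x, is unchanged by the transformation.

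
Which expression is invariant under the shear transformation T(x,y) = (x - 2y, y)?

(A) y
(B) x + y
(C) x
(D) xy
A

Under the shear T(x,y) = (x - 2y, y):
Substitute the transformed coordinates into each option and compare with the original:
(A) y  ->  (y) = y   [equals y: invariant]
(B) x + y  ->  (x - 2y) + (y) = x - y   [differs from x + y: not invariant]
(C) x  ->  (x - 2y) = x - 2y   [differs from x: not invariant]
(D) xy  ->  (x - 2y)(y) = xy - 2y^2   [differs from xy: not invariant]

Only option (A), y, is unchanged by the transformation.
A horizontal shear moves points parallel to the x-axis, so the y-coordinate (and any function of y alone) is unchanged.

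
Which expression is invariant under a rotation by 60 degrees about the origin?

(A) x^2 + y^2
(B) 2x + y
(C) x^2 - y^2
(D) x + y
A

A rotation by 60 degrees sends (x, y) to (x/2 - sqrt(3)y/2, sqrt(3)x/2 + y/2).
Substitute the transformed coordinates into each option and compare with the original:
(A) x^2 + y^2  ->  (x/2 - sqrt(3)y/2)^2 + (sqrt(3)x/2 + y/2)^2 = x^2 + y^2   [equals x^2 + y^2: invariant]
(B) 2x + y  ->  2(x/2 - sqrt(3)y/2) + (sqrt(3)x/2 + y/2) = sqrt(3)x/2 + x - sqrt(3)y + y/2   [differs from 2x + y: not invariant]
(C) x^2 - y^2  ->  (x/2 - sqrt(3)y/2)^2 - (sqrt(3)x/2 + y/2)^2 = -x^2/2 - sqrt(3)xy + y^2/2   [differs from x^2 - y^2: not invariant]
(D) x + y  ->  (x/2 - sqrt(3)y/2) + (sqrt(3)x/2 + y/2) = x/2 + sqrt(3)x/2 - sqrt(3)y/2 + y/2   [differs from x + y: not invariant]

Only option (A), x^2 + y^2, is unchanged by the transformation.
Geometrically, x^2 + y^2 is the squared distance from the origin, which every rotation about the origin preserves.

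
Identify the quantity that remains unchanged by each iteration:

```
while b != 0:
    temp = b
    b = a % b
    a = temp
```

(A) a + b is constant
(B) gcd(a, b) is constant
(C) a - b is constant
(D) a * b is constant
B

A loop invariant must hold before the first iteration and be re-established by every execution of the body.

(B) gcd(a, b) is constant: One iteration replaces (a, b) by (b, a mod b). Since a mod b = a - q*b for an integer q, any common divisor of a and b divides b and a mod b, and conversely; hence gcd(b, a mod b) = gcd(a, b). For instance (35, 8) -> (8, 3) keeps gcd = 1. At exit b = 0 and a = gcd of the original inputs.

The other options fail:
(A) a + b is constant: e.g. (a, b) = (35, 8) -> (8, 3): the sum goes from 43 to 11.
(C) a - b is constant: e.g. (a, b) = (35, 8) -> (8, 3): the difference goes from 27 to 5.
(D) a * b is constant: e.g. (a, b) = (35, 8) -> (8, 3): the product goes from 280 to 24.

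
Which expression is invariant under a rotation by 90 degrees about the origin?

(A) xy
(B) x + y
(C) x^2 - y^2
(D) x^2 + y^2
D

A rotation by 90 degrees sends (x, y) to (-y, x).
Substitute the transformed coordinates into each option and compare with the original:
(A) xy  ->  (-y)(x) = -xy   [differs from xy: not invariant]
(B) x + y  ->  (-y) + (x) = x - y   [differs from x + y: not invariant]
(C) x^2 - y^2  ->  (-y)^2 - (x)^2 = -x^2 + y^2   [differs from x^2 - y^2: not invariant]
(D) x^2 + y^2  ->  (-y)^2 + (x)^2 = x^2 + y^2   [equals x^2 + y^2: invariant]

Only option (D), x^2 + y^2, is unchanged by the transformation.
Geometrically, x^2 + y^2 is the squared distance from the origin, which every rotation about the origin preserves.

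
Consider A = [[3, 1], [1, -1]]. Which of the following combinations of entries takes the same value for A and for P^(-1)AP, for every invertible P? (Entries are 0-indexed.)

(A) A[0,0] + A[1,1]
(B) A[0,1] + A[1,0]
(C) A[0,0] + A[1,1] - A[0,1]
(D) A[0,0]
A

A[0,0] + A[1,1] is the trace of A. By the cyclic property of the trace, tr(P^(-1)AP) = tr(APP^(-1)) = tr(A), so it is the same for every matrix similar to A.

The other combinations are not similarity invariants. For example, take P = [[1, 1], [0, 1]] (det P = 1), so P^(-1) = [[1, -1], [0, 1]] and
B = P^(-1)AP = [[2, 4], [1, 0]].
Evaluating each option on A and on B:
(A) A[0,0] + A[1,1]: 2 for A, 2 for B -> unchanged
(B) A[0,1] + A[1,0]: 2 for A, 5 for B -> changes
(C) A[0,0] + A[1,1] - A[0,1]: 1 for A, -2 for B -> changes
(D) A[0,0]: 3 for A, 2 for B -> changes

Only (A) A[0,0] + A[1,1] = 2 survives (and it does so for every P, not just this one), so it is the invariant.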